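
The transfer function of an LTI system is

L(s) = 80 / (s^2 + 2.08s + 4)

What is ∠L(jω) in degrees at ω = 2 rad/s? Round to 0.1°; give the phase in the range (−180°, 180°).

At s = jω = j2:
quadratic: (j2)² + 2.08·j2 + 4 = 0 + j4.16 → |·| ≈ 4.16, ∠ ≈ 90.00°
∠L = 0.00° − 90.00° = -90.00°

-90.0°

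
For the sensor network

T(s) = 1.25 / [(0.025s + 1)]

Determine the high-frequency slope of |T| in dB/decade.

Each pole contributes −20 dB/decade at high frequency; each zero contributes +20 dB/decade.
Net: 0 zero(s) − 1 pole(s) → -20 dB/decade.

-20 dB/decade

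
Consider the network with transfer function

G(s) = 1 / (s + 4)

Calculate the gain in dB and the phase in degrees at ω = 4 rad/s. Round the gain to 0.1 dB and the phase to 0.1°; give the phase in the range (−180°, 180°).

-15.1 dB, -45.0°

At s = jω = j4:
pole (s+4): 4 + j4 → |·| = √(4²+4²) = √32 ≈ 5.6569, ∠ = arctan(4/4) ≈ 45.00°
|G| = 1 / 5.6569 ≈ 0.17678
Gain = 20 log₁₀(0.17678) ≈ -15.05 dB
∠G = 0.00° − 45.00° = -45.00°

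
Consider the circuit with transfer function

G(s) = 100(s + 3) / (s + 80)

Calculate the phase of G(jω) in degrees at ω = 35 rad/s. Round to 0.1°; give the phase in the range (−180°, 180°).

At s = jω = j35:
zero (s+3): 3 + j35 → |·| = √(3²+35²) = √1234 ≈ 35.128, ∠ = arctan(35/3) ≈ 85.10°
pole (s+80): 80 + j35 → |·| = √(80²+35²) = √7625 ≈ 87.321, ∠ = arctan(35/80) ≈ 23.63°
∠G = 85.10° − 23.63° = 61.47°

61.5°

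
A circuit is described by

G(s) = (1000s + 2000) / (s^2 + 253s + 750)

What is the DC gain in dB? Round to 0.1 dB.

G(0) = 2000 / 750 ≈ 2.6667
20 log₁₀(2.6667) ≈ 8.52 dB

8.5 dB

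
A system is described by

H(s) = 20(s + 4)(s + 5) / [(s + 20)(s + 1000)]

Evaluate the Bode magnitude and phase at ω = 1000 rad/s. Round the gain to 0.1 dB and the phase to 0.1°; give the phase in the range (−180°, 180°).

At s = jω = j1000:
zero (s+4): 4 + j1000 → |·| = √(4²+1000²) = √1000016 ≈ 1000, ∠ = arctan(1000/4) ≈ 89.77°
zero (s+5): 5 + j1000 → |·| = √(5²+1000²) = √1000025 ≈ 1000, ∠ = arctan(1000/5) ≈ 89.71°
pole (s+20): 20 + j1000 → |·| = √(20²+1000²) = √1000400 ≈ 1000.2, ∠ = arctan(1000/20) ≈ 88.85°
pole (s+1000): 1000 + j1000 → |·| = √(1000²+1000²) = √2000000 ≈ 1414.2, ∠ = arctan(1000/1000) ≈ 45.00°
|H| = 20 · 1e+06 / 1.4145e+06 ≈ 14.139
Gain = 20 log₁₀(14.139) ≈ 23.01 dB
∠H = 179.48° − 133.85° = 45.63°

23.0 dB, 45.6°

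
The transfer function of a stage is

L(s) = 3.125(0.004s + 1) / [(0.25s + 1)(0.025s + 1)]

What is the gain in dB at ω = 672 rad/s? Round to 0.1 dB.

At ω = 672 rad/s:
zero (1 + j672·0.004) = 1 + j2.688 → |·| ≈ 2.868, ∠ ≈ 69.59°
pole (1 + j672·0.25) = 1 + j168 → |·| ≈ 168, ∠ ≈ 89.66°
pole (1 + j672·0.025) = 1 + j16.8 → |·| ≈ 16.83, ∠ ≈ 86.59°
|L| = 3.125 · 2.868 / (168 · 16.83) ≈ 0.0031698
Gain = 20 log₁₀(0.0031698) ≈ -49.98 dB

-50.0 dB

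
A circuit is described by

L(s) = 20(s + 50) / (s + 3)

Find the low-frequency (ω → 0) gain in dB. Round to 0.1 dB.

L(0) = 20·50 / (3) ≈ 333.33
20 log₁₀(333.33) ≈ 50.46 dB

50.5 dB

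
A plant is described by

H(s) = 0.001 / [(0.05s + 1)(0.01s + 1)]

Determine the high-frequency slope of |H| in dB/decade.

-40 dB/decade

Each pole contributes −20 dB/decade at high frequency; each zero contributes +20 dB/decade.
Net: 0 zero(s) − 2 pole(s) → -40 dB/decade.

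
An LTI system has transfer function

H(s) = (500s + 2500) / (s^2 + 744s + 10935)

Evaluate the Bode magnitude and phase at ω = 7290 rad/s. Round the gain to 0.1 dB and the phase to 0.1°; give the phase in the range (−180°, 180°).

Substitute s = j7290:
Numerator: 500(j7290) + 2500 = 2500 + j3645000
Denominator: (j7290)^2 + 744(j7290) + 10935 = -53133165 + j5423760
|N| = √(2500² + 3645000²) ≈ 3.645e+06, ∠N ≈ 89.96°
|D| = √(53133165² + 5423760²) ≈ 5.3409e+07, ∠D ≈ 174.17°
|H| = 3.645e+06 / 5.3409e+07 ≈ 0.068247
Gain = 20 log₁₀(0.068247) ≈ -23.32 dB
∠H = 89.96° − 174.17° = -84.21°

-23.3 dB, -84.2°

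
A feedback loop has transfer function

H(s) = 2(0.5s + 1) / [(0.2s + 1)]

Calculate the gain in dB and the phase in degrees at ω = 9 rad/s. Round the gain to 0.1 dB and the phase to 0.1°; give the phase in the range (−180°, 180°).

13.0 dB, 16.5°

At ω = 9 rad/s:
zero (1 + j9·0.5) = 1 + j4.5 → |·| ≈ 4.6098, ∠ ≈ 77.47°
pole (1 + j9·0.2) = 1 + j1.8 → |·| ≈ 2.0591, ∠ ≈ 60.95°
|H| = 2 · 4.6098 / (2.0591) ≈ 4.4775
Gain = 20 log₁₀(4.4775) ≈ 13.02 dB
∠H = (77.47°) − (60.95°) = 16.52°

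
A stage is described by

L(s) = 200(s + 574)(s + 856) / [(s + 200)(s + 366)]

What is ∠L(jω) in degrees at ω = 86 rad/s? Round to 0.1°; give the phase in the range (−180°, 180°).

-22.2°

At s = jω = j86:
zero (s+574): 574 + j86 → |·| = √(574²+86²) = √336872 ≈ 580.41, ∠ = arctan(86/574) ≈ 8.52°
zero (s+856): 856 + j86 → |·| = √(856²+86²) = √740132 ≈ 860.31, ∠ = arctan(86/856) ≈ 5.74°
pole (s+200): 200 + j86 → |·| = √(200²+86²) = √47396 ≈ 217.71, ∠ = arctan(86/200) ≈ 23.27°
pole (s+366): 366 + j86 → |·| = √(366²+86²) = √141352 ≈ 375.97, ∠ = arctan(86/366) ≈ 13.22°
∠L = 14.26° − 36.49° = -22.23°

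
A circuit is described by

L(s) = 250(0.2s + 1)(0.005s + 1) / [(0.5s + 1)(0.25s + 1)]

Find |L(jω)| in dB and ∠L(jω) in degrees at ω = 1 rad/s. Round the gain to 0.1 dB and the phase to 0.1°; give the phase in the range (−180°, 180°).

46.9 dB, -29.0°

At ω = 1 rad/s:
zero (1 + j1·0.2) = 1 + j0.2 → |·| ≈ 1.0198, ∠ ≈ 11.31°
zero (1 + j1·0.005) = 1 + j0.005 → |·| ≈ 1, ∠ ≈ 0.29°
pole (1 + j1·0.5) = 1 + j0.5 → |·| ≈ 1.118, ∠ ≈ 26.57°
pole (1 + j1·0.25) = 1 + j0.25 → |·| ≈ 1.0308, ∠ ≈ 14.04°
|L| = 250 · 1.0198 · 1 / (1.118 · 1.0308) ≈ 221.23
Gain = 20 log₁₀(221.23) ≈ 46.90 dB
∠L = (11.31° + 0.29°) − (26.57° + 14.04°) = -29.01°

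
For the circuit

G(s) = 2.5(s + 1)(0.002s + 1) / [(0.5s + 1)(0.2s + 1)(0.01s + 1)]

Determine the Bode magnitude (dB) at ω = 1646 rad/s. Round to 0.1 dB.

-50.0 dB

At ω = 1646 rad/s:
zero (1 + j1646·1) = 1 + j1646 → |·| ≈ 1646, ∠ ≈ 89.97°
zero (1 + j1646·0.002) = 1 + j3.292 → |·| ≈ 3.4405, ∠ ≈ 73.10°
pole (1 + j1646·0.5) = 1 + j823 → |·| ≈ 823, ∠ ≈ 89.93°
pole (1 + j1646·0.2) = 1 + j329.2 → |·| ≈ 329.2, ∠ ≈ 89.83°
pole (1 + j1646·0.01) = 1 + j16.46 → |·| ≈ 16.49, ∠ ≈ 86.52°
|G| = 2.5 · 1646 · 3.4405 / (823 · 329.2 · 16.49) ≈ 0.0031689
Gain = 20 log₁₀(0.0031689) ≈ -49.98 dB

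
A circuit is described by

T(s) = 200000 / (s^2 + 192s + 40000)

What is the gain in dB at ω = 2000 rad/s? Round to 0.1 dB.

-26.0 dB

At s = jω = j2000:
quadratic: (j2000)² + 192·j2000 + 40000 = -3960000 + j384000 → |·| ≈ 3.9786e+06, ∠ ≈ 174.46°
|T| = 200000 / 3.9786e+06 ≈ 0.050269
Gain = 20 log₁₀(0.050269) ≈ -25.97 dB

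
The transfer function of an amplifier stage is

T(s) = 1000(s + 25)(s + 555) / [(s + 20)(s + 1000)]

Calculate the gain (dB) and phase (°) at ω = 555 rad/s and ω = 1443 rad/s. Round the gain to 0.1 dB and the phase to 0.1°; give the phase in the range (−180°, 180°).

ω = 555: 56.7 dB, 15.5°; ω = 1443: 58.9 dB, 13.5°

At s = jω = j555:
zero (s+25): 25 + j555 → |·| = √(25²+555²) = √308650 ≈ 555.56, ∠ = arctan(555/25) ≈ 87.42°
zero (s+555): 555 + j555 → |·| = √(555²+555²) = √616050 ≈ 784.89, ∠ = arctan(555/555) ≈ 45.00°
pole (s+20): 20 + j555 → |·| = √(20²+555²) = √308425 ≈ 555.36, ∠ = arctan(555/20) ≈ 87.94°
pole (s+1000): 1000 + j555 → |·| = √(1000²+555²) = √1308025 ≈ 1143.7, ∠ = arctan(555/1000) ≈ 29.03°
|T| = 1000 · 4.3605e+05 / 6.3517e+05 ≈ 686.51
Gain = 20 log₁₀(686.51) ≈ 56.73 dB
∠T = 132.42° − 116.97° = 15.45°

At s = jω = j1443:
zero (s+25): 25 + j1443 → |·| = √(25²+1443²) = √2082874 ≈ 1443.2, ∠ = arctan(1443/25) ≈ 89.01°
zero (s+555): 555 + j1443 → |·| = √(555²+1443²) = √2390274 ≈ 1546.1, ∠ = arctan(1443/555) ≈ 68.96°
pole (s+20): 20 + j1443 → |·| = √(20²+1443²) = √2082649 ≈ 1443.1, ∠ = arctan(1443/20) ≈ 89.21°
pole (s+1000): 1000 + j1443 → |·| = √(1000²+1443²) = √3082249 ≈ 1755.6, ∠ = arctan(1443/1000) ≈ 55.28°
|T| = 1000 · 2.2313e+06 / 2.5335e+06 ≈ 880.72
Gain = 20 log₁₀(880.72) ≈ 58.90 dB
∠T = 157.97° − 144.49° = 13.48°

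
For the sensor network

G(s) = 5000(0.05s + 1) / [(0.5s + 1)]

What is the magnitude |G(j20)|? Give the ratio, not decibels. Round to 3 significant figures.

At ω = 20 rad/s:
zero (1 + j20·0.05) = 1 + j1 → |·| ≈ 1.4142, ∠ ≈ 45.00°
pole (1 + j20·0.5) = 1 + j10 → |·| ≈ 10.05, ∠ ≈ 84.29°
|G| = 5000 · 1.4142 / (10.05) ≈ 703.58

704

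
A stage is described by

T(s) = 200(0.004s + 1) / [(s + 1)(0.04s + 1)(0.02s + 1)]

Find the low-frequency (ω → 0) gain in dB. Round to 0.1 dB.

46.0 dB

T(0) = 200 · 1 / 1 = 200
20 log₁₀(200) ≈ 46.02 dB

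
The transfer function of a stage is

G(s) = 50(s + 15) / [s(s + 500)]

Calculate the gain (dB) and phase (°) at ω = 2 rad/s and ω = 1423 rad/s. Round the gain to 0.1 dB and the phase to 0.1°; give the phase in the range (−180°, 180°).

ω = 2: -2.4 dB, -82.6°; ω = 1423: -29.6 dB, -71.2°

At s = jω = j2:
zero (s+15): 15 + j2 → |·| = √(15²+2²) = √229 ≈ 15.133, ∠ = arctan(2/15) ≈ 7.59°
pole (s+500): 500 + j2 → |·| = √(500²+2²) = √250004 ≈ 500, ∠ = arctan(2/500) ≈ 0.23°
pole at origin: |s| = 2, ∠ = 90.00° (in denominator)
|G| = 50 · 15.133 / 1000 ≈ 0.75665
Gain = 20 log₁₀(0.75665) ≈ -2.42 dB
∠G = 7.59° − 90.23° = -82.64°

At s = jω = j1423:
zero (s+15): 15 + j1423 → |·| = √(15²+1423²) = √2025154 ≈ 1423.1, ∠ = arctan(1423/15) ≈ 89.40°
pole (s+500): 500 + j1423 → |·| = √(500²+1423²) = √2274929 ≈ 1508.3, ∠ = arctan(1423/500) ≈ 70.64°
pole at origin: |s| = 1423, ∠ = 90.00° (in denominator)
|G| = 50 · 1423.1 / 2.1463e+06 ≈ 0.033152
Gain = 20 log₁₀(0.033152) ≈ -29.59 dB
∠G = 89.40° − 160.64° = -71.24°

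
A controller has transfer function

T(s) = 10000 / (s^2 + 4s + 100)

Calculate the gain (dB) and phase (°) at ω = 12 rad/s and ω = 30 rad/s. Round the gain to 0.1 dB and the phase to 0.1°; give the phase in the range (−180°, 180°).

At s = jω = j12:
quadratic: (j12)² + 4·j12 + 100 = -44 + j48 → |·| ≈ 65.115, ∠ ≈ 132.51°
|T| = 10000 / 65.115 ≈ 153.57
Gain = 20 log₁₀(153.57) ≈ 43.73 dB
∠T = 0.00° − 132.51° = -132.51°

At s = jω = j30:
quadratic: (j30)² + 4·j30 + 100 = -800 + j120 → |·| ≈ 808.95, ∠ ≈ 171.47°
|T| = 10000 / 808.95 ≈ 12.362
Gain = 20 log₁₀(12.362) ≈ 21.84 dB
∠T = 0.00° − 171.47° = -171.47°

ω = 12: 43.7 dB, -132.5°; ω = 30: 21.8 dB, -171.5°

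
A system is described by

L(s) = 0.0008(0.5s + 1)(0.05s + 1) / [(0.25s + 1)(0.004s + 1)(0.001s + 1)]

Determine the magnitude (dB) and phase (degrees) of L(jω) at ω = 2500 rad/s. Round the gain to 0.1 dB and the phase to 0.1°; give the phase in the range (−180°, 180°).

At ω = 2500 rad/s:
zero (1 + j2500·0.5) = 1 + j1250 → |·| ≈ 1250, ∠ ≈ 89.95°
zero (1 + j2500·0.05) = 1 + j125 → |·| ≈ 125, ∠ ≈ 89.54°
pole (1 + j2500·0.25) = 1 + j625 → |·| ≈ 625, ∠ ≈ 89.91°
pole (1 + j2500·0.004) = 1 + j10 → |·| ≈ 10.05, ∠ ≈ 84.29°
pole (1 + j2500·0.001) = 1 + j2.5 → |·| ≈ 2.6926, ∠ ≈ 68.20°
|L| = 0.0008 · 1250 · 125 / (625 · 10.05 · 2.6926) ≈ 0.0073908
Gain = 20 log₁₀(0.0073908) ≈ -42.63 dB
∠L = (89.95° + 89.54°) − (89.91° + 84.29° + 68.20°) = -62.91°

-42.6 dB, -62.9°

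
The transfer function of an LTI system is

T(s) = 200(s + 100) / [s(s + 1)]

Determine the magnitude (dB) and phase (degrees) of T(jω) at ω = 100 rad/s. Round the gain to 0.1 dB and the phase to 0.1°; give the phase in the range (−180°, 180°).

9.0 dB, -134.4°

At s = jω = j100:
zero (s+100): 100 + j100 → |·| = √(100²+100²) = √20000 ≈ 141.42, ∠ = arctan(100/100) ≈ 45.00°
pole (s+1): 1 + j100 → |·| = √(1²+100²) = √10001 ≈ 100, ∠ = arctan(100/1) ≈ 89.43°
pole at origin: |s| = 100, ∠ = 90.00° (in denominator)
|T| = 200 · 141.42 / 10000 ≈ 2.8284
Gain = 20 log₁₀(2.8284) ≈ 9.03 dB
∠T = 45.00° − 179.43° = -134.43°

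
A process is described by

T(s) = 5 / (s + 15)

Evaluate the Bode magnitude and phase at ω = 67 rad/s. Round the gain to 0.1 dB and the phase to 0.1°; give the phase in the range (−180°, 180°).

-22.8 dB, -77.4°

Substitute s = j67:
Numerator: 5 = 5 + j0
Denominator: (j67) + 15 = 15 + j67
|N| = √(5² + 0²) ≈ 5, ∠N ≈ 0.00°
|D| = √(15² + 67²) ≈ 68.659, ∠D ≈ 77.38°
|T| = 5 / 68.659 ≈ 0.072824
Gain = 20 log₁₀(0.072824) ≈ -22.75 dB
∠T = 0.00° − 77.38° = -77.38°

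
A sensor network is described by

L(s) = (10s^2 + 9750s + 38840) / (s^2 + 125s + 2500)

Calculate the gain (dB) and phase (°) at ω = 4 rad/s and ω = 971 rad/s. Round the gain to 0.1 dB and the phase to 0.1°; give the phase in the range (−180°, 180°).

Substitute s = j4:
Numerator: 10(j4)^2 + 9750(j4) + 38840 = 38680 + j39000
Denominator: (j4)^2 + 125(j4) + 2500 = 2484 + j500
|N| = √(38680² + 39000²) ≈ 54929, ∠N ≈ 45.24°
|D| = √(2484² + 500²) ≈ 2533.8, ∠D ≈ 11.38°
|L| = 54929 / 2533.8 ≈ 21.679
Gain = 20 log₁₀(21.679) ≈ 26.72 dB
∠L = 45.24° − 11.38° = 33.86°

Substitute s = j971:
Numerator: 10(j971)^2 + 9750(j971) + 38840 = -9389570 + j9467250
Denominator: (j971)^2 + 125(j971) + 2500 = -940341 + j121375
|N| = √(9389570² + 9467250²) ≈ 1.3334e+07, ∠N ≈ 134.76°
|D| = √(940341² + 121375²) ≈ 9.4814e+05, ∠D ≈ 172.65°
|L| = 1.3334e+07 / 9.4814e+05 ≈ 14.063
Gain = 20 log₁₀(14.063) ≈ 22.96 dB
∠L = 134.76° − 172.65° = -37.89°

ω = 4: 26.7 dB, 33.9°; ω = 971: 23.0 dB, -37.9°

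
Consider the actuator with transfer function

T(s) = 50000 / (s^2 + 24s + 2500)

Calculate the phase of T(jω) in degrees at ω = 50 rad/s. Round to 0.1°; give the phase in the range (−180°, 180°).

-90.0°

At s = jω = j50:
quadratic: (j50)² + 24·j50 + 2500 = 0 + j1200 → |·| ≈ 1200, ∠ ≈ 90.00°
∠T = 0.00° − 90.00° = -90.00°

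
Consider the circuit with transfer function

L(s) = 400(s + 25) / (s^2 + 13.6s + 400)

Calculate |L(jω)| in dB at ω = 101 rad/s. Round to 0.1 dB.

At s = jω = j101:
zero (s+25): 25 + j101 → |·| = √(25²+101²) = √10826 ≈ 104.05, ∠ = arctan(101/25) ≈ 76.10°
quadratic: (j101)² + 13.6·j101 + 400 = -9801 + j1373.6 → |·| ≈ 9896.8, ∠ ≈ 172.02°
|L| = 400 · 104.05 / 9896.8 ≈ 4.2054
Gain = 20 log₁₀(4.2054) ≈ 12.48 dB

12.5 dB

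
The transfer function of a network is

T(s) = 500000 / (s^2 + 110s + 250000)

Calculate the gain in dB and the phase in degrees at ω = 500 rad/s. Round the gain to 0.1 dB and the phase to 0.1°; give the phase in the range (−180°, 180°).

19.2 dB, -90.0°

At s = jω = j500:
quadratic: (j500)² + 110·j500 + 250000 = 0 + j55000 → |·| ≈ 55000, ∠ ≈ 90.00°
|T| = 500000 / 55000 ≈ 9.0909
Gain = 20 log₁₀(9.0909) ≈ 19.17 dB
∠T = 0.00° − 90.00° = -90.00°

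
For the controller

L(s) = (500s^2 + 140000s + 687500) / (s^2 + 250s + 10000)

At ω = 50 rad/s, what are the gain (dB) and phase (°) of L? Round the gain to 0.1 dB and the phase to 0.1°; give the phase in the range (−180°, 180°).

53.7 dB, 35.6°

Substitute s = j50:
Numerator: 500(j50)^2 + 140000(j50) + 687500 = -562500 + j7000000
Denominator: (j50)^2 + 250(j50) + 10000 = 7500 + j12500
|N| = √(562500² + 7000000²) ≈ 7.0226e+06, ∠N ≈ 94.59°
|D| = √(7500² + 12500²) ≈ 14577, ∠D ≈ 59.04°
|L| = 7.0226e+06 / 14577 ≈ 481.76
Gain = 20 log₁₀(481.76) ≈ 53.66 dB
∠L = 94.59° − 59.04° = 35.55°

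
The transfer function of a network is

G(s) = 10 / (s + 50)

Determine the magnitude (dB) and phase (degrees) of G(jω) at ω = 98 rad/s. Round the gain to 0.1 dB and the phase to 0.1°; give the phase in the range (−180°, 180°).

At s = jω = j98:
pole (s+50): 50 + j98 → |·| = √(50²+98²) = √12104 ≈ 110.02, ∠ = arctan(98/50) ≈ 62.97°
|G| = 10 / 110.02 ≈ 0.090893
Gain = 20 log₁₀(0.090893) ≈ -20.83 dB
∠G = 0.00° − 62.97° = -62.97°

-20.8 dB, -63.0°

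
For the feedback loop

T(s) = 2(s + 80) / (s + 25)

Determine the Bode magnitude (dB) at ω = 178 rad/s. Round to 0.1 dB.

At s = jω = j178:
zero (s+80): 80 + j178 → |·| = √(80²+178²) = √38084 ≈ 195.15, ∠ = arctan(178/80) ≈ 65.80°
pole (s+25): 25 + j178 → |·| = √(25²+178²) = √32309 ≈ 179.75, ∠ = arctan(178/25) ≈ 82.01°
|T| = 2 · 195.15 / 179.75 ≈ 2.1713
Gain = 20 log₁₀(2.1713) ≈ 6.73 dB

6.7 dB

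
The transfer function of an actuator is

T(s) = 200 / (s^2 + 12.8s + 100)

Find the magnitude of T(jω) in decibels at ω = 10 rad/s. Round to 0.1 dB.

3.9 dB

At s = jω = j10:
quadratic: (j10)² + 12.8·j10 + 100 = 0 + j128 → |·| ≈ 128, ∠ ≈ 90.00°
|T| = 200 / 128 ≈ 1.5625
Gain = 20 log₁₀(1.5625) ≈ 3.88 dB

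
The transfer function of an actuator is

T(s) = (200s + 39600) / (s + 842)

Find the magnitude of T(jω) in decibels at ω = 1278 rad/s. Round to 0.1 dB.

44.6 dB

Substitute s = j1278:
Numerator: 200(j1278) + 39600 = 39600 + j255600
Denominator: (j1278) + 842 = 842 + j1278
|N| = √(39600² + 255600²) ≈ 2.5865e+05, ∠N ≈ 81.19°
|D| = √(842² + 1278²) ≈ 1530.4, ∠D ≈ 56.62°
|T| = 2.5865e+05 / 1530.4 ≈ 169.01
Gain = 20 log₁₀(169.01) ≈ 44.56 dB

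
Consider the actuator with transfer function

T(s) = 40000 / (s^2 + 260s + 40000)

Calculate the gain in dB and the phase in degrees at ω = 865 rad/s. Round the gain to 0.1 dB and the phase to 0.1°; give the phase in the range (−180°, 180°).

At s = jω = j865:
quadratic: (j865)² + 260·j865 + 40000 = -708225 + j224900 → |·| ≈ 7.4308e+05, ∠ ≈ 162.38°
|T| = 40000 / 7.4308e+05 ≈ 0.05383
Gain = 20 log₁₀(0.05383) ≈ -25.38 dB
∠T = 0.00° − 162.38° = -162.38°

-25.4 dB, -162.4°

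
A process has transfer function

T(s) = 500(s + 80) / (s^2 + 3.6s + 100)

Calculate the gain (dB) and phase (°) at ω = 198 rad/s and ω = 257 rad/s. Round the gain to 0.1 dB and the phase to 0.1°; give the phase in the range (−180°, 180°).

ω = 198: 8.7 dB, -111.0°; ω = 257: 6.2 dB, -106.5°

At s = jω = j198:
zero (s+80): 80 + j198 → |·| = √(80²+198²) = √45604 ≈ 213.55, ∠ = arctan(198/80) ≈ 68.00°
quadratic: (j198)² + 3.6·j198 + 100 = -39104 + j712.8 → |·| ≈ 39110, ∠ ≈ 178.96°
|T| = 500 · 213.55 / 39110 ≈ 2.7301
Gain = 20 log₁₀(2.7301) ≈ 8.72 dB
∠T = 68.00° − 178.96° = -110.96°

At s = jω = j257:
zero (s+80): 80 + j257 → |·| = √(80²+257²) = √72449 ≈ 269.16, ∠ = arctan(257/80) ≈ 72.71°
quadratic: (j257)² + 3.6·j257 + 100 = -65949 + j925.2 → |·| ≈ 65955, ∠ ≈ 179.20°
|T| = 500 · 269.16 / 65955 ≈ 2.0405
Gain = 20 log₁₀(2.0405) ≈ 6.19 dB
∠T = 72.71° − 179.20° = -106.49°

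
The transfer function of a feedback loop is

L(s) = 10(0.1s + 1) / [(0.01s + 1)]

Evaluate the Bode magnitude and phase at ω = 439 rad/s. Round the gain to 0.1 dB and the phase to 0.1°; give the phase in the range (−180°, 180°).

39.8 dB, 11.5°

At ω = 439 rad/s:
zero (1 + j439·0.1) = 1 + j43.9 → |·| ≈ 43.911, ∠ ≈ 88.70°
pole (1 + j439·0.01) = 1 + j4.39 → |·| ≈ 4.5025, ∠ ≈ 77.17°
|L| = 10 · 43.911 / (4.5025) ≈ 97.526
Gain = 20 log₁₀(97.526) ≈ 39.78 dB
∠L = (88.70°) − (77.17°) = 11.53°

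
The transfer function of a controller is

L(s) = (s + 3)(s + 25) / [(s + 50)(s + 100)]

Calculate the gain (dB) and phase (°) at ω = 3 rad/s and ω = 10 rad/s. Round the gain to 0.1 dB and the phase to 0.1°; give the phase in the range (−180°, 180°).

At s = jω = j3:
zero (s+3): 3 + j3 → |·| = √(3²+3²) = √18 ≈ 4.2426, ∠ = arctan(3/3) ≈ 45.00°
zero (s+25): 25 + j3 → |·| = √(25²+3²) = √634 ≈ 25.179, ∠ = arctan(3/25) ≈ 6.84°
pole (s+50): 50 + j3 → |·| = √(50²+3²) = √2509 ≈ 50.09, ∠ = arctan(3/50) ≈ 3.43°
pole (s+100): 100 + j3 → |·| = √(100²+3²) = √10009 ≈ 100.04, ∠ = arctan(3/100) ≈ 1.72°
|L| = 1 · 106.82 / 5011 ≈ 0.021317
Gain = 20 log₁₀(0.021317) ≈ -33.43 dB
∠L = 51.84° − 5.15° = 46.69°

At s = jω = j10:
zero (s+3): 3 + j10 → |·| = √(3²+10²) = √109 ≈ 10.44, ∠ = arctan(10/3) ≈ 73.30°
zero (s+25): 25 + j10 → |·| = √(25²+10²) = √725 ≈ 26.926, ∠ = arctan(10/25) ≈ 21.80°
pole (s+50): 50 + j10 → |·| = √(50²+10²) = √2600 ≈ 50.99, ∠ = arctan(10/50) ≈ 11.31°
pole (s+100): 100 + j10 → |·| = √(100²+10²) = √10100 ≈ 100.5, ∠ = arctan(10/100) ≈ 5.71°
|L| = 1 · 281.11 / 5124.5 ≈ 0.054856
Gain = 20 log₁₀(0.054856) ≈ -25.22 dB
∠L = 95.10° − 17.02° = 78.08°

ω = 3: -33.4 dB, 46.7°; ω = 10: -25.2 dB, 78.1°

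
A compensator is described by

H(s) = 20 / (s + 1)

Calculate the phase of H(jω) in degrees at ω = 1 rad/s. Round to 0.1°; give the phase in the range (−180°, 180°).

-45.0°

Substitute s = j1:
Numerator: 20 = 20 + j0
Denominator: (j1) + 1 = 1 + j1
|N| = √(20² + 0²) ≈ 20, ∠N ≈ 0.00°
|D| = √(1² + 1²) ≈ 1.4142, ∠D ≈ 45.00°
∠H = 0.00° − 45.00° = -45.00°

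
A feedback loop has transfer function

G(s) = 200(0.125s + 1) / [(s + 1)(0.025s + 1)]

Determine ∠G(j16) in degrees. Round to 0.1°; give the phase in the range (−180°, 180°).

-44.8°

At ω = 16 rad/s:
zero (1 + j16·0.125) = 1 + j2 → |·| ≈ 2.2361, ∠ ≈ 63.43°
pole (1 + j16·1) = 1 + j16 → |·| ≈ 16.031, ∠ ≈ 86.42°
pole (1 + j16·0.025) = 1 + j0.4 → |·| ≈ 1.077, ∠ ≈ 21.80°
∠G = (63.43°) − (86.42° + 21.80°) = -44.79°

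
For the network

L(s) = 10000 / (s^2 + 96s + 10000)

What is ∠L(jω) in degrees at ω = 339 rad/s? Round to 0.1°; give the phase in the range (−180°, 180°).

-162.8°

At s = jω = j339:
quadratic: (j339)² + 96·j339 + 10000 = -104921 + j32544 → |·| ≈ 1.0985e+05, ∠ ≈ 162.77°
∠L = 0.00° − 162.77° = -162.77°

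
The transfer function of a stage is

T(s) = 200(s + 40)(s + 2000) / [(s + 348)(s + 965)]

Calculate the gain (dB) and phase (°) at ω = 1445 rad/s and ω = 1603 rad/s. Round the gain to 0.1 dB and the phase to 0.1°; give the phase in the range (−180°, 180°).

ω = 1445: 48.8 dB, -8.5°; ω = 1603: 48.6 dB, -9.4°

At s = jω = j1445:
zero (s+40): 40 + j1445 → |·| = √(40²+1445²) = √2089625 ≈ 1445.6, ∠ = arctan(1445/40) ≈ 88.41°
zero (s+2000): 2000 + j1445 → |·| = √(2000²+1445²) = √6088025 ≈ 2467.4, ∠ = arctan(1445/2000) ≈ 35.85°
pole (s+348): 348 + j1445 → |·| = √(348²+1445²) = √2209129 ≈ 1486.3, ∠ = arctan(1445/348) ≈ 76.46°
pole (s+965): 965 + j1445 → |·| = √(965²+1445²) = √3019250 ≈ 1737.6, ∠ = arctan(1445/965) ≈ 56.26°
|T| = 200 · 3.5669e+06 / 2.5826e+06 ≈ 276.23
Gain = 20 log₁₀(276.23) ≈ 48.83 dB
∠T = 124.26° − 132.72° = -8.46°

At s = jω = j1603:
zero (s+40): 40 + j1603 → |·| = √(40²+1603²) = √2571209 ≈ 1603.5, ∠ = arctan(1603/40) ≈ 88.57°
zero (s+2000): 2000 + j1603 → |·| = √(2000²+1603²) = √6569609 ≈ 2563.1, ∠ = arctan(1603/2000) ≈ 38.71°
pole (s+348): 348 + j1603 → |·| = √(348²+1603²) = √2690713 ≈ 1640.3, ∠ = arctan(1603/348) ≈ 77.75°
pole (s+965): 965 + j1603 → |·| = √(965²+1603²) = √3500834 ≈ 1871.1, ∠ = arctan(1603/965) ≈ 58.95°
|T| = 200 · 4.1099e+06 / 3.0692e+06 ≈ 267.82
Gain = 20 log₁₀(267.82) ≈ 48.56 dB
∠T = 127.28° − 136.70° = -9.42°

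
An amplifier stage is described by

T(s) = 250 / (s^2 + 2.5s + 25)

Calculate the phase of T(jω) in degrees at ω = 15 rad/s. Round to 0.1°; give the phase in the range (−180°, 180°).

-169.4°

At s = jω = j15:
quadratic: (j15)² + 2.5·j15 + 25 = -200 + j37.5 → |·| ≈ 203.49, ∠ ≈ 169.38°
∠T = 0.00° − 169.38° = -169.38°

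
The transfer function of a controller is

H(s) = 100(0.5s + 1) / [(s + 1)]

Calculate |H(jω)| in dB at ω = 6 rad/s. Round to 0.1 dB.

At ω = 6 rad/s:
zero (1 + j6·0.5) = 1 + j3 → |·| ≈ 3.1623, ∠ ≈ 71.57°
pole (1 + j6·1) = 1 + j6 → |·| ≈ 6.0828, ∠ ≈ 80.54°
|H| = 100 · 3.1623 / (6.0828) ≈ 51.988
Gain = 20 log₁₀(51.988) ≈ 34.32 dB

34.3 dB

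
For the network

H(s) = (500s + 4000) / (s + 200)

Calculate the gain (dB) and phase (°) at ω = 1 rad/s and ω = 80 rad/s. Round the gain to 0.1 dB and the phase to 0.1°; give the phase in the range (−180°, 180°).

ω = 1: 26.1 dB, 6.8°; ω = 80: 45.4 dB, 62.5°

Substitute s = j1:
Numerator: 500(j1) + 4000 = 4000 + j500
Denominator: (j1) + 200 = 200 + j1
|N| = √(4000² + 500²) ≈ 4031.1, ∠N ≈ 7.13°
|D| = √(200² + 1²) ≈ 200, ∠D ≈ 0.29°
|H| = 4031.1 / 200 ≈ 20.155
Gain = 20 log₁₀(20.155) ≈ 26.09 dB
∠H = 7.13° − 0.29° = 6.84°

Substitute s = j80:
Numerator: 500(j80) + 4000 = 4000 + j40000
Denominator: (j80) + 200 = 200 + j80
|N| = √(4000² + 40000²) ≈ 40200, ∠N ≈ 84.29°
|D| = √(200² + 80²) ≈ 215.41, ∠D ≈ 21.80°
|H| = 40200 / 215.41 ≈ 186.62
Gain = 20 log₁₀(186.62) ≈ 45.42 dB
∠H = 84.29° − 21.80° = 62.49°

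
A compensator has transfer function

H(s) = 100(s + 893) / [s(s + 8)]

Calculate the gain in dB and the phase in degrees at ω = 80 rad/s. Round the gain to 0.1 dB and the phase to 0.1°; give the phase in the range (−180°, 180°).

At s = jω = j80:
zero (s+893): 893 + j80 → |·| = √(893²+80²) = √803849 ≈ 896.58, ∠ = arctan(80/893) ≈ 5.12°
pole (s+8): 8 + j80 → |·| = √(8²+80²) = √6464 ≈ 80.399, ∠ = arctan(80/8) ≈ 84.29°
pole at origin: |s| = 80, ∠ = 90.00° (in denominator)
|H| = 100 · 896.58 / 6431.9 ≈ 13.94
Gain = 20 log₁₀(13.94) ≈ 22.89 dB
∠H = 5.12° − 174.29° = -169.17°

22.9 dB, -169.2°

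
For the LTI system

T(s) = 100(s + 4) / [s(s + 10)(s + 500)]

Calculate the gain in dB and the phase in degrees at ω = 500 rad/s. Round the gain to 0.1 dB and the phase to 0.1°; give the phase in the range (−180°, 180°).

At s = jω = j500:
zero (s+4): 4 + j500 → |·| = √(4²+500²) = √250016 ≈ 500.02, ∠ = arctan(500/4) ≈ 89.54°
pole (s+10): 10 + j500 → |·| = √(10²+500²) = √250100 ≈ 500.1, ∠ = arctan(500/10) ≈ 88.85°
pole (s+500): 500 + j500 → |·| = √(500²+500²) = √500000 ≈ 707.11, ∠ = arctan(500/500) ≈ 45.00°
pole at origin: |s| = 500, ∠ = 90.00° (in denominator)
|T| = 100 · 500.02 / 1.7681e+08 ≈ 0.0002828
Gain = 20 log₁₀(0.0002828) ≈ -70.97 dB
∠T = 89.54° − 223.85° = -134.31°

-71.0 dB, -134.3°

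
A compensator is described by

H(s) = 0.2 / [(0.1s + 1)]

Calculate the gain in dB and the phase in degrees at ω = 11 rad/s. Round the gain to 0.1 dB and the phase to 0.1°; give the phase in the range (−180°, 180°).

-17.4 dB, -47.7°

At ω = 11 rad/s:
pole (1 + j11·0.1) = 1 + j1.1 → |·| ≈ 1.4866, ∠ ≈ 47.73°
|H| = 0.2 · 1 / (1.4866) ≈ 0.13454
Gain = 20 log₁₀(0.13454) ≈ -17.42 dB
∠H = (0°) − (47.73°) = -47.73°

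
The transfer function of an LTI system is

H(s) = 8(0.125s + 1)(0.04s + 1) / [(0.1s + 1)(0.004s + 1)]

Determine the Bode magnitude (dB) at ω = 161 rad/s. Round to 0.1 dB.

34.8 dB

At ω = 161 rad/s:
zero (1 + j161·0.125) = 1 + j20.125 → |·| ≈ 20.15, ∠ ≈ 87.16°
zero (1 + j161·0.04) = 1 + j6.44 → |·| ≈ 6.5172, ∠ ≈ 81.17°
pole (1 + j161·0.1) = 1 + j16.1 → |·| ≈ 16.131, ∠ ≈ 86.45°
pole (1 + j161·0.004) = 1 + j0.644 → |·| ≈ 1.1894, ∠ ≈ 32.78°
|H| = 8 · 20.15 · 6.5172 / (16.131 · 1.1894) ≈ 54.757
Gain = 20 log₁₀(54.757) ≈ 34.77 dB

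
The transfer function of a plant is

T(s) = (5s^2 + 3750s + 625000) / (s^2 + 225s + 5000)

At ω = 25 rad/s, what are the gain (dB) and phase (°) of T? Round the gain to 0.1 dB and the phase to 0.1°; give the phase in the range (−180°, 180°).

38.9 dB, -43.6°

Substitute s = j25:
Numerator: 5(j25)^2 + 3750(j25) + 625000 = 621875 + j93750
Denominator: (j25)^2 + 225(j25) + 5000 = 4375 + j5625
|N| = √(621875² + 93750²) ≈ 6.289e+05, ∠N ≈ 8.57°
|D| = √(4375² + 5625²) ≈ 7126.1, ∠D ≈ 52.13°
|T| = 6.289e+05 / 7126.1 ≈ 88.253
Gain = 20 log₁₀(88.253) ≈ 38.91 dB
∠T = 8.57° − 52.13° = -43.56°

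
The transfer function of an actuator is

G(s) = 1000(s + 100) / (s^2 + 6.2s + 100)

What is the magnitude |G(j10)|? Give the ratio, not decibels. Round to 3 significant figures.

1.62e+03

At s = jω = j10:
zero (s+100): 100 + j10 → |·| = √(100²+10²) = √10100 ≈ 100.5, ∠ = arctan(10/100) ≈ 5.71°
quadratic: (j10)² + 6.2·j10 + 100 = 0 + j62 → |·| ≈ 62, ∠ ≈ 90.00°
|G| = 1000 · 100.5 / 62 ≈ 1621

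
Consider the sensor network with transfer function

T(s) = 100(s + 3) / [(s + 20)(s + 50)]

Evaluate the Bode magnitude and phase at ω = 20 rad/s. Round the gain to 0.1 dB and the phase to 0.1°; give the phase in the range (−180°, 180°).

At s = jω = j20:
zero (s+3): 3 + j20 → |·| = √(3²+20²) = √409 ≈ 20.224, ∠ = arctan(20/3) ≈ 81.47°
pole (s+20): 20 + j20 → |·| = √(20²+20²) = √800 ≈ 28.284, ∠ = arctan(20/20) ≈ 45.00°
pole (s+50): 50 + j20 → |·| = √(50²+20²) = √2900 ≈ 53.852, ∠ = arctan(20/50) ≈ 21.80°
|T| = 100 · 20.224 / 1523.1 ≈ 1.3278
Gain = 20 log₁₀(1.3278) ≈ 2.46 dB
∠T = 81.47° − 66.80° = 14.67°

2.5 dB, 14.7°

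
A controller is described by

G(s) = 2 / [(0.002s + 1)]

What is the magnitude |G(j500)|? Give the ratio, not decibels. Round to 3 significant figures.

At ω = 500 rad/s:
pole (1 + j500·0.002) = 1 + j1 → |·| ≈ 1.4142, ∠ ≈ 45.00°
|G| = 2 · 1 / (1.4142) ≈ 1.4142

1.41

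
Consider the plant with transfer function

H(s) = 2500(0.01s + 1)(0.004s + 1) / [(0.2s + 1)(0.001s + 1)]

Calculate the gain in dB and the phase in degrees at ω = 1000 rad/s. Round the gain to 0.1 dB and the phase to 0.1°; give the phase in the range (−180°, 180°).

51.3 dB, 25.5°

At ω = 1000 rad/s:
zero (1 + j1000·0.01) = 1 + j10 → |·| ≈ 10.05, ∠ ≈ 84.29°
zero (1 + j1000·0.004) = 1 + j4 → |·| ≈ 4.1231, ∠ ≈ 75.96°
pole (1 + j1000·0.2) = 1 + j200 → |·| ≈ 200, ∠ ≈ 89.71°
pole (1 + j1000·0.001) = 1 + j1 → |·| ≈ 1.4142, ∠ ≈ 45.00°
|H| = 2500 · 10.05 · 4.1231 / (200 · 1.4142) ≈ 366.26
Gain = 20 log₁₀(366.26) ≈ 51.28 dB
∠H = (84.29° + 75.96°) − (89.71° + 45.00°) = 25.54°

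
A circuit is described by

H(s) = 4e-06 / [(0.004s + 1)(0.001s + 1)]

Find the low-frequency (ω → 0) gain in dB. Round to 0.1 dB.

-108.0 dB

H(0) = 4e-06 · 1 / 1 = 4e-06
20 log₁₀(4e-06) ≈ -107.96 dB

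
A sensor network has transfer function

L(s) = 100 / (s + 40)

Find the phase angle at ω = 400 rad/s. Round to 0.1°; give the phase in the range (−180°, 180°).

-84.3°

At s = jω = j400:
pole (s+40): 40 + j400 → |·| = √(40²+400²) = √161600 ≈ 402, ∠ = arctan(400/40) ≈ 84.29°
∠L = 0.00° − 84.29° = -84.29°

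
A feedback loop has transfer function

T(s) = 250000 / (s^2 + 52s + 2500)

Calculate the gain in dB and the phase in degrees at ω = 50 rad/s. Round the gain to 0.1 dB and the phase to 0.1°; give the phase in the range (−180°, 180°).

At s = jω = j50:
quadratic: (j50)² + 52·j50 + 2500 = 0 + j2600 → |·| ≈ 2600, ∠ ≈ 90.00°
|T| = 250000 / 2600 ≈ 96.154
Gain = 20 log₁₀(96.154) ≈ 39.66 dB
∠T = 0.00° − 90.00° = -90.00°

39.7 dB, -90.0°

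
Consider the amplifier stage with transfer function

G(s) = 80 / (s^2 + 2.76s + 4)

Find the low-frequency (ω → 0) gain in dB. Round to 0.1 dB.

26.0 dB

G(0) = 80 / 4 = 20
20 log₁₀(20) ≈ 26.02 dB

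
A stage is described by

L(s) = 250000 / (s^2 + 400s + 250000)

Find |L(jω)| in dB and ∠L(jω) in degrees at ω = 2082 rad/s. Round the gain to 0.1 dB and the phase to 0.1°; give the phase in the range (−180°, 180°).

At s = jω = j2082:
quadratic: (j2082)² + 400·j2082 + 250000 = -4084724 + j832800 → |·| ≈ 4.1688e+06, ∠ ≈ 168.48°
|L| = 250000 / 4.1688e+06 ≈ 0.059969
Gain = 20 log₁₀(0.059969) ≈ -24.44 dB
∠L = 0.00° − 168.48° = -168.48°

-24.4 dB, -168.5°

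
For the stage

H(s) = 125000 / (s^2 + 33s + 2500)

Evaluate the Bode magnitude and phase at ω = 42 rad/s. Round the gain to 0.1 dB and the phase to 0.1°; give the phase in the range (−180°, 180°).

38.0 dB, -62.0°

At s = jω = j42:
quadratic: (j42)² + 33·j42 + 2500 = 736 + j1386 → |·| ≈ 1569.3, ∠ ≈ 62.03°
|H| = 125000 / 1569.3 ≈ 79.653
Gain = 20 log₁₀(79.653) ≈ 38.02 dB
∠H = 0.00° − 62.03° = -62.03°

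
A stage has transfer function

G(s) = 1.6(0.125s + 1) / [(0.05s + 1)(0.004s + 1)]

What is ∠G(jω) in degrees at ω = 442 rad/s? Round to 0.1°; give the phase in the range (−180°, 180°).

-59.0°

At ω = 442 rad/s:
zero (1 + j442·0.125) = 1 + j55.25 → |·| ≈ 55.259, ∠ ≈ 88.96°
pole (1 + j442·0.05) = 1 + j22.1 → |·| ≈ 22.123, ∠ ≈ 87.41°
pole (1 + j442·0.004) = 1 + j1.768 → |·| ≈ 2.0312, ∠ ≈ 60.51°
∠G = (88.96°) − (87.41° + 60.51°) = -58.96°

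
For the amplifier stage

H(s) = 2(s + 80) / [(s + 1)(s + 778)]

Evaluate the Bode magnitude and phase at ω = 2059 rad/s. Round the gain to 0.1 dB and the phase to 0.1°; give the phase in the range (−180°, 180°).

At s = jω = j2059:
zero (s+80): 80 + j2059 → |·| = √(80²+2059²) = √4245881 ≈ 2060.6, ∠ = arctan(2059/80) ≈ 87.77°
pole (s+1): 1 + j2059 → |·| = √(1²+2059²) = √4239482 ≈ 2059, ∠ = arctan(2059/1) ≈ 89.97°
pole (s+778): 778 + j2059 → |·| = √(778²+2059²) = √4844765 ≈ 2201.1, ∠ = arctan(2059/778) ≈ 69.30°
|H| = 2 · 2060.6 / 4.5321e+06 ≈ 0.00090934
Gain = 20 log₁₀(0.00090934) ≈ -60.83 dB
∠H = 87.77° − 159.27° = -71.50°

-60.8 dB, -71.5°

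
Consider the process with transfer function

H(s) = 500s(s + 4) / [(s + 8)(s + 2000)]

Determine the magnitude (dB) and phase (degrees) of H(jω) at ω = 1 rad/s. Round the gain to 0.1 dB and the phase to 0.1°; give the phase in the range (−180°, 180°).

At s = jω = j1:
zero (s+4): 4 + j1 → |·| = √(4²+1²) = √17 ≈ 4.1231, ∠ = arctan(1/4) ≈ 14.04°
zero at origin: s = j1 → |·| = 1, ∠ = 90.00°
pole (s+8): 8 + j1 → |·| = √(8²+1²) = √65 ≈ 8.0623, ∠ = arctan(1/8) ≈ 7.13°
pole (s+2000): 2000 + j1 → |·| = √(2000²+1²) = √4000001 ≈ 2000, ∠ = arctan(1/2000) ≈ 0.03°
|H| = 500 · 4.1231 / 16125 ≈ 0.12785
Gain = 20 log₁₀(0.12785) ≈ -17.87 dB
∠H = 104.04° − 7.16° = 96.88°

-17.9 dB, 96.9°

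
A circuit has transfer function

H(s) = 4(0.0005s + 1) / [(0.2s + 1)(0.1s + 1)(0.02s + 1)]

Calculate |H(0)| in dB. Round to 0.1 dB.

H(0) = 4 · 1 / 1 = 4
20 log₁₀(4) ≈ 12.04 dB

12.0 dB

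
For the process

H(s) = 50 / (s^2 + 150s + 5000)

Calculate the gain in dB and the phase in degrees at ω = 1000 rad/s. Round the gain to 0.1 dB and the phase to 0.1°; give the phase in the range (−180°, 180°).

Substitute s = j1000:
Numerator: 50 = 50 + j0
Denominator: (j1000)^2 + 150(j1000) + 5000 = -995000 + j150000
|N| = √(50² + 0²) ≈ 50, ∠N ≈ 0.00°
|D| = √(995000² + 150000²) ≈ 1.0062e+06, ∠D ≈ 171.43°
|H| = 50 / 1.0062e+06 ≈ 4.9692e-05
Gain = 20 log₁₀(4.9692e-05) ≈ -86.07 dB
∠H = 0.00° − 171.43° = -171.43°

-86.1 dB, -171.4°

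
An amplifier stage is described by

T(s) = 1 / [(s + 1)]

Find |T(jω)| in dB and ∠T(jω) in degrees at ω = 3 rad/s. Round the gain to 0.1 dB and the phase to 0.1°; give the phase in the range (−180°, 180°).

-10.0 dB, -71.6°

At ω = 3 rad/s:
pole (1 + j3·1) = 1 + j3 → |·| ≈ 3.1623, ∠ ≈ 71.57°
|T| = 1 · 1 / (3.1623) ≈ 0.31623
Gain = 20 log₁₀(0.31623) ≈ -10.00 dB
∠T = (0°) − (71.57°) = -71.57°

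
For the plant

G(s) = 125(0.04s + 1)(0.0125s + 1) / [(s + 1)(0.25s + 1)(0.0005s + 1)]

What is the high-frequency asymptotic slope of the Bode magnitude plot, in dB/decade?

Each pole contributes −20 dB/decade at high frequency; each zero contributes +20 dB/decade.
Net: 2 zero(s) − 3 pole(s) → -20 dB/decade.

-20 dB/decade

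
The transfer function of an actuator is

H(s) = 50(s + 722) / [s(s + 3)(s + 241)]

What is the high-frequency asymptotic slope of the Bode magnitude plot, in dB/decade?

-40 dB/decade

Each pole contributes −20 dB/decade at high frequency; each zero contributes +20 dB/decade.
Net: 1 zero(s) − 3 pole(s) → -40 dB/decade.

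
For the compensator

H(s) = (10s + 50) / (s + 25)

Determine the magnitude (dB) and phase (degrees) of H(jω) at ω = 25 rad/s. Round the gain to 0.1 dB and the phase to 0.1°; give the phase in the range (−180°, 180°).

Substitute s = j25:
Numerator: 10(j25) + 50 = 50 + j250
Denominator: (j25) + 25 = 25 + j25
|N| = √(50² + 250²) ≈ 254.95, ∠N ≈ 78.69°
|D| = √(25² + 25²) ≈ 35.355, ∠D ≈ 45.00°
|H| = 254.95 / 35.355 ≈ 7.2111
Gain = 20 log₁₀(7.2111) ≈ 17.16 dB
∠H = 78.69° − 45.00° = 33.69°

17.2 dB, 33.7°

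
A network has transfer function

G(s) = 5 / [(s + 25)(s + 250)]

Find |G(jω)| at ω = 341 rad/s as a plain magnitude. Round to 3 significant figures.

3.46e-05

At s = jω = j341:
pole (s+25): 25 + j341 → |·| = √(25²+341²) = √116906 ≈ 341.92, ∠ = arctan(341/25) ≈ 85.81°
pole (s+250): 250 + j341 → |·| = √(250²+341²) = √178781 ≈ 422.83, ∠ = arctan(341/250) ≈ 53.75°
|G| = 5 / 1.4457e+05 ≈ 3.4585e-05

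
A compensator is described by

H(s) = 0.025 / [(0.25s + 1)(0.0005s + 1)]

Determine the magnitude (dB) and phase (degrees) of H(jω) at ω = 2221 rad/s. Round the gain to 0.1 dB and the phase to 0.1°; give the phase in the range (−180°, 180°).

-90.4 dB, -137.9°

At ω = 2221 rad/s:
pole (1 + j2221·0.25) = 1 + j555.25 → |·| ≈ 555.25, ∠ ≈ 89.90°
pole (1 + j2221·0.0005) = 1 + j1.1105 → |·| ≈ 1.4944, ∠ ≈ 48.00°
|H| = 0.025 · 1 / (555.25 · 1.4944) ≈ 3.0129e-05
Gain = 20 log₁₀(3.0129e-05) ≈ -90.42 dB
∠H = (0°) − (89.90° + 48.00°) = -137.90°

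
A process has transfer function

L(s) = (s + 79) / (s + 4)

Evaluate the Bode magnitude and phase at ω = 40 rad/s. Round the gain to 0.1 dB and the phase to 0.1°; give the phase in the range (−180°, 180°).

Substitute s = j40:
Numerator: (j40) + 79 = 79 + j40
Denominator: (j40) + 4 = 4 + j40
|N| = √(79² + 40²) ≈ 88.549, ∠N ≈ 26.85°
|D| = √(4² + 40²) ≈ 40.2, ∠D ≈ 84.29°
|L| = 88.549 / 40.2 ≈ 2.2027
Gain = 20 log₁₀(2.2027) ≈ 6.86 dB
∠L = 26.85° − 84.29° = -57.44°

6.9 dB, -57.4°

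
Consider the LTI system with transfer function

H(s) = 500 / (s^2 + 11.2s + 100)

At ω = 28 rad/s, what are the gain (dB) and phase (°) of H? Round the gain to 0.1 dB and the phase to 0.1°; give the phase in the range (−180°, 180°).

At s = jω = j28:
quadratic: (j28)² + 11.2·j28 + 100 = -684 + j313.6 → |·| ≈ 752.46, ∠ ≈ 155.37°
|H| = 500 / 752.46 ≈ 0.66449
Gain = 20 log₁₀(0.66449) ≈ -3.55 dB
∠H = 0.00° − 155.37° = -155.37°

-3.6 dB, -155.4°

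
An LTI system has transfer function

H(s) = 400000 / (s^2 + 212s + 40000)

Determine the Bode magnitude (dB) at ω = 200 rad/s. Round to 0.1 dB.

At s = jω = j200:
quadratic: (j200)² + 212·j200 + 40000 = 0 + j42400 → |·| ≈ 42400, ∠ ≈ 90.00°
|H| = 400000 / 42400 ≈ 9.434
Gain = 20 log₁₀(9.434) ≈ 19.49 dB

19.5 dB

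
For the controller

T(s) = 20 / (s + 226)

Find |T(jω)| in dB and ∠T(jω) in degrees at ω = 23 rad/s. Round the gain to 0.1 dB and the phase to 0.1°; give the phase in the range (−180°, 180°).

-21.1 dB, -5.8°

Substitute s = j23:
Numerator: 20 = 20 + j0
Denominator: (j23) + 226 = 226 + j23
|N| = √(20² + 0²) ≈ 20, ∠N ≈ 0.00°
|D| = √(226² + 23²) ≈ 227.17, ∠D ≈ 5.81°
|T| = 20 / 227.17 ≈ 0.08804
Gain = 20 log₁₀(0.08804) ≈ -21.11 dB
∠T = 0.00° − 5.81° = -5.81°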